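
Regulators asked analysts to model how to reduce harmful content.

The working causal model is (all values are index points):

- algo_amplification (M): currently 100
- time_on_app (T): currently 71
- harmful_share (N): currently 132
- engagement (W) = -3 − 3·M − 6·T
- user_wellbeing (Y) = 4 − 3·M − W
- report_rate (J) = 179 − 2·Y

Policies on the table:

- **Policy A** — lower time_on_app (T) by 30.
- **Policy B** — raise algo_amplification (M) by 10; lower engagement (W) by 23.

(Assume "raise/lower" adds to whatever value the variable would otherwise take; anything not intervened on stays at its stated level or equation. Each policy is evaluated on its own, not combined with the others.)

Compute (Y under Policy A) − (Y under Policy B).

Policy A (T − 30):
  M = 100
  T = 71 − 30 = 41
  W = -3 − 3·100 − 6·41 = -549
  Y = 4 − 3·100 − (-549) = 253
Policy B (M + 10, W − 23):
  M = 100 + 10 = 110
  T = 71
  W = -3 − 3·110 − 6·71 (−23 from intervention) = -782
  Y = 4 − 3·110 − (-782) = 456
Y: 253 − 456 = -203

-203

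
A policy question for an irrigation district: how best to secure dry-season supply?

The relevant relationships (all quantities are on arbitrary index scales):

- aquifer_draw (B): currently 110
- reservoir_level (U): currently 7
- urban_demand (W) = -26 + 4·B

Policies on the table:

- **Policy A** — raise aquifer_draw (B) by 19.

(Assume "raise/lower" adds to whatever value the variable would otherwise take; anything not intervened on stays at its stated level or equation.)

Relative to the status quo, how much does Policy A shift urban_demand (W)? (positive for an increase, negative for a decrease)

Baseline:
  B = 110
  W = -26 + 4·110 = 414
Policy A (B + 19):
  B = 110 + 19 = 129
  W = -26 + 4·129 = 490
Change in W: 490 − 414 = 76

76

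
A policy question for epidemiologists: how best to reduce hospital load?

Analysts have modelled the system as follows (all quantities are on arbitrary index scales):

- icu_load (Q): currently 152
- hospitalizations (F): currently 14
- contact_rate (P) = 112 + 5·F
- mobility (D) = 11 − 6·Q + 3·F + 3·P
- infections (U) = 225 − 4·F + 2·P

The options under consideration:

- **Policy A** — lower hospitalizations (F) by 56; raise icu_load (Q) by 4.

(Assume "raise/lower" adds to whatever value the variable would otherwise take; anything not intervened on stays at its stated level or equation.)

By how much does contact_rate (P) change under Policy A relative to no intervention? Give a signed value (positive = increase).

Baseline:
  F = 14
  P = 112 + 5·14 = 182
Policy A (F − 56, Q + 4):
  F = 14 − 56 = -42
  P = 112 + 5·(-42) = -98
Change in P: -98 − 182 = -280

-280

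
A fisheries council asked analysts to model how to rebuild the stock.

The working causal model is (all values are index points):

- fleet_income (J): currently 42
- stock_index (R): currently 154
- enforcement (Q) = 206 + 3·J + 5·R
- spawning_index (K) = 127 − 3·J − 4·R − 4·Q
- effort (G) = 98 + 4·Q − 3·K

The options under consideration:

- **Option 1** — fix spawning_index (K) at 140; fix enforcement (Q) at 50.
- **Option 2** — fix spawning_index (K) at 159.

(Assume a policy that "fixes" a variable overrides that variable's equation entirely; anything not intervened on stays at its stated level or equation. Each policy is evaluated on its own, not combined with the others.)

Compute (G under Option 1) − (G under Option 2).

-4151

Option 1 (K := 140, Q := 50):
  J = 42
  R = 154
  Q = 50
  K = 140
  G = 98 + 4·50 − 3·140 = -122
Option 2 (K := 159):
  J = 42
  R = 154
  Q = 206 + 3·42 + 5·154 = 1102
  K = 159
  G = 98 + 4·1102 − 3·159 = 4029
G: -122 − 4029 = -4151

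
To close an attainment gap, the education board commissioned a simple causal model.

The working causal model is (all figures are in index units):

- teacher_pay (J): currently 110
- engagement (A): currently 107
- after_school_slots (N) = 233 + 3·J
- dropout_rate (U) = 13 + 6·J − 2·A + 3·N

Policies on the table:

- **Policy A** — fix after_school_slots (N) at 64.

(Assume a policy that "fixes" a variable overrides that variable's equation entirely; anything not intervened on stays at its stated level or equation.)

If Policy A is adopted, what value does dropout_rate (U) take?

651

Policy A (N := 64):
  J = 110
  A = 107
  N = 64
  U = 13 + 6·110 − 2·107 + 3·64 = 651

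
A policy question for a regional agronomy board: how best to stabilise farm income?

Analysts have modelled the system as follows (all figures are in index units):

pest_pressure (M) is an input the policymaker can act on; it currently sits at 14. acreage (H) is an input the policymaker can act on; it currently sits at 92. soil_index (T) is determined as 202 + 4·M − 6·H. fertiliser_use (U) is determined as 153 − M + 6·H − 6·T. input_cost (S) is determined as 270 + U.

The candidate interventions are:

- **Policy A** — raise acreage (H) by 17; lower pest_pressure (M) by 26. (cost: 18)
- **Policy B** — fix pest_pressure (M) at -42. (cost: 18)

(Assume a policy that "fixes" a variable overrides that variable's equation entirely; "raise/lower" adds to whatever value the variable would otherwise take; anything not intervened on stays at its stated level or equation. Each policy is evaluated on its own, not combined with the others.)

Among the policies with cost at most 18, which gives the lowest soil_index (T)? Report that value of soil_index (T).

Policy A (H + 17, M − 26):
  M = 14 − 26 = -12
  H = 92 + 17 = 109
  T = 202 + 4·(-12) − 6·109 = -500
Policy B (M := -42):
  M = -42
  H = 92
  T = 202 + 4·(-42) − 6·92 = -518
Comparing — Policy A: T=-500, Policy B: T=-518. Lowest is -518 (Policy B).

-518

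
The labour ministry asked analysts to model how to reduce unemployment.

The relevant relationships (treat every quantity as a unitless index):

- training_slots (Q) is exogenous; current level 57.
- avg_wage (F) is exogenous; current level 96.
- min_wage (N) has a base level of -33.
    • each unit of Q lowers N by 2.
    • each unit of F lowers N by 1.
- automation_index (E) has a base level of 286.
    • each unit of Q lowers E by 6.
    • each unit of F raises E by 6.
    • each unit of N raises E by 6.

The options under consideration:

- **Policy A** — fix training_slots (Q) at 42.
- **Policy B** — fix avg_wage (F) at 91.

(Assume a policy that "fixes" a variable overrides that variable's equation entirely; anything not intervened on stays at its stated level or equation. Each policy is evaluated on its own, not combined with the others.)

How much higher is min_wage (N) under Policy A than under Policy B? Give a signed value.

Policy A (Q := 42):
  Q = 42
  F = 96
  N = -33 − 2·42 − 96 = -213
Policy B (F := 91):
  Q = 57
  F = 91
  N = -33 − 2·57 − 91 = -238
N: -213 − (-238) = 25

25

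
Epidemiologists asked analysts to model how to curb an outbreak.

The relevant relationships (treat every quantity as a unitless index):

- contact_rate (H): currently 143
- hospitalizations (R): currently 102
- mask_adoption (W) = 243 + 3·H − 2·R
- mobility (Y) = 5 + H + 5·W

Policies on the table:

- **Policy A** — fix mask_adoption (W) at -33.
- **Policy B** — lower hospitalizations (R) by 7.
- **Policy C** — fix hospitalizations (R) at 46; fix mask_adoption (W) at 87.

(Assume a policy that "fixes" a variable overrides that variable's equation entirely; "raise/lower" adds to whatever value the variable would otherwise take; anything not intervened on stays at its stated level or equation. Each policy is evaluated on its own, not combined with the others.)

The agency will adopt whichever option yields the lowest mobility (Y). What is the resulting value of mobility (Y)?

Policy A (W := -33):
  H = 143
  R = 102
  W = -33
  Y = 5 + 143 + 5·(-33) = -17
Policy B (R − 7):
  H = 143
  R = 102 − 7 = 95
  W = 243 + 3·143 − 2·95 = 482
  Y = 5 + 143 + 5·482 = 2558
Policy C (R := 46, W := 87):
  H = 143
  R = 46
  W = 87
  Y = 5 + 143 + 5·87 = 583
Comparing — Policy A: Y=-17, Policy B: Y=2558, Policy C: Y=583. Lowest is -17 (Policy A).

-17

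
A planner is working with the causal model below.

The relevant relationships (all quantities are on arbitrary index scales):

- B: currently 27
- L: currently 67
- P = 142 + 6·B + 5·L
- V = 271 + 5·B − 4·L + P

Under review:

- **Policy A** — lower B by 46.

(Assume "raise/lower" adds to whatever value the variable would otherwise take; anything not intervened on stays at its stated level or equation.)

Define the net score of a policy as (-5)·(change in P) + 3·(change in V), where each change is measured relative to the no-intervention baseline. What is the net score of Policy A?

Baseline:
  B = 27
  L = 67
  P = 142 + 6·27 + 5·67 = 639
  V = 271 + 5·27 − 4·67 + 639 = 777
Policy A (B − 46):
  B = 27 − 46 = -19
  L = 67
  P = 142 + 6·(-19) + 5·67 = 363
  V = 271 + 5·(-19) − 4·67 + 363 = 271
ΔP = 363 − 639 = -276; ΔV = 271 − 777 = -506
Score = (-5)·(-276) + 3·(-506) = -138

-138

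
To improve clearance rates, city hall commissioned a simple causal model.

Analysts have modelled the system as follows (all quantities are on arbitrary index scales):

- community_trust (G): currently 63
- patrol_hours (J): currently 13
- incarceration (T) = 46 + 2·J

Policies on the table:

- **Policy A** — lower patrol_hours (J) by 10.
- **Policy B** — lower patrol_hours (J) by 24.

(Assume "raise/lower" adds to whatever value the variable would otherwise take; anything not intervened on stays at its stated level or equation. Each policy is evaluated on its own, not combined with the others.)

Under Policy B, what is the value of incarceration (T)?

24

Policy B (J − 24):
  J = 13 − 24 = -11
  T = 46 + 2·(-11) = 24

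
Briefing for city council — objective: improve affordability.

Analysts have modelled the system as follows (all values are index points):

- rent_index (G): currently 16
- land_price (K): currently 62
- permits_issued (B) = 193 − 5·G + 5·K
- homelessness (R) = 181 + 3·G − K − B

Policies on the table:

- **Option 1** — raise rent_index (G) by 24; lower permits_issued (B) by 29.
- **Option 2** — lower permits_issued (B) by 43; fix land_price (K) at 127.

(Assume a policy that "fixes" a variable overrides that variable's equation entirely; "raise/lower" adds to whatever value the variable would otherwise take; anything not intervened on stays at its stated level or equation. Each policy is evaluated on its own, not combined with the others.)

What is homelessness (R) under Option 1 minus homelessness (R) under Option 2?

Option 1 (G + 24, B − 29):
  G = 16 + 24 = 40
  K = 62
  B = 193 − 5·40 + 5·62 (−29 from intervention) = 274
  R = 181 + 3·40 − 62 − 274 = -35
Option 2 (B − 43, K := 127):
  G = 16
  K = 127
  B = 193 − 5·16 + 5·127 (−43 from intervention) = 705
  R = 181 + 3·16 − 127 − 705 = -603
R: -35 − (-603) = 568

568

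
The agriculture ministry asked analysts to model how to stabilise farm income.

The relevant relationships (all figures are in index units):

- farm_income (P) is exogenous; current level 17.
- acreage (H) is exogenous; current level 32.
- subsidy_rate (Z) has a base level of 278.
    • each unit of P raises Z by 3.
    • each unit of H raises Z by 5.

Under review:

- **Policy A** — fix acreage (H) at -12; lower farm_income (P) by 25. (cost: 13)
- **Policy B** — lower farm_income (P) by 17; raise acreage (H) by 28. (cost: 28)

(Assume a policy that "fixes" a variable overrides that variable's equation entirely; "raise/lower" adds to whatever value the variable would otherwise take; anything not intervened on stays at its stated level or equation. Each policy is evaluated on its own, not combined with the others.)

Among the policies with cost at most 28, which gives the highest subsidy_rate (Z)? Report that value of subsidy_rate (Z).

Policy A (H := -12, P − 25):
  P = 17 − 25 = -8
  H = -12
  Z = 278 + 3·(-8) + 5·(-12) = 194
Policy B (P − 17, H + 28):
  P = 17 − 17 = 0
  H = 32 + 28 = 60
  Z = 278 + 3·0 + 5·60 = 578
Comparing — Policy A: Z=194, Policy B: Z=578. Highest is 578 (Policy B).

578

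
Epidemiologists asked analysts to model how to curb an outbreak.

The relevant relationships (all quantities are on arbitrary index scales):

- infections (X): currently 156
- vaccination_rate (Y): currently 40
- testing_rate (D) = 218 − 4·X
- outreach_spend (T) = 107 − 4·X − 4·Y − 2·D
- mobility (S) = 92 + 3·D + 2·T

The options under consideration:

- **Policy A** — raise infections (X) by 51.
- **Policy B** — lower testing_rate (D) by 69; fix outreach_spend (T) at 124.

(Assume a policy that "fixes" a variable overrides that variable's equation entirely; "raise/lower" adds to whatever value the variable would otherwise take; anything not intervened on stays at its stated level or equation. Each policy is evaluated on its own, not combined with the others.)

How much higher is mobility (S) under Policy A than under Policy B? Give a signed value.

25

Policy A (X + 51):
  X = 156 + 51 = 207
  Y = 40
  D = 218 − 4·207 = -610
  T = 107 − 4·207 − 4·40 − 2·(-610) = 339
  S = 92 + 3·(-610) + 2·339 = -1060
Policy B (D − 69, T := 124):
  X = 156
  Y = 40
  D = 218 − 4·156 (−69 from intervention) = -475
  T = 124
  S = 92 + 3·(-475) + 2·124 = -1085
S: -1060 − (-1085) = 25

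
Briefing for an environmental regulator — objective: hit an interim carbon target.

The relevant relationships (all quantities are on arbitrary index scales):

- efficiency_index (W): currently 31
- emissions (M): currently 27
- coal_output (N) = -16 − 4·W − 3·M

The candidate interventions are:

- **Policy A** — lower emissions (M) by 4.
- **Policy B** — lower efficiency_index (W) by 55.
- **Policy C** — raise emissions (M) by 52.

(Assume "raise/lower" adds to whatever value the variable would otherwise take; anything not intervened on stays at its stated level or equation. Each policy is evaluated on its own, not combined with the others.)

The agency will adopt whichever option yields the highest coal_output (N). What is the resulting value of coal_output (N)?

Policy A (M − 4):
  W = 31
  M = 27 − 4 = 23
  N = -16 − 4·31 − 3·23 = -209
Policy B (W − 55):
  W = 31 − 55 = -24
  M = 27
  N = -16 − 4·(-24) − 3·27 = -1
Policy C (M + 52):
  W = 31
  M = 27 + 52 = 79
  N = -16 − 4·31 − 3·79 = -377
Comparing — Policy A: N=-209, Policy B: N=-1, Policy C: N=-377. Highest is -1 (Policy B).

-1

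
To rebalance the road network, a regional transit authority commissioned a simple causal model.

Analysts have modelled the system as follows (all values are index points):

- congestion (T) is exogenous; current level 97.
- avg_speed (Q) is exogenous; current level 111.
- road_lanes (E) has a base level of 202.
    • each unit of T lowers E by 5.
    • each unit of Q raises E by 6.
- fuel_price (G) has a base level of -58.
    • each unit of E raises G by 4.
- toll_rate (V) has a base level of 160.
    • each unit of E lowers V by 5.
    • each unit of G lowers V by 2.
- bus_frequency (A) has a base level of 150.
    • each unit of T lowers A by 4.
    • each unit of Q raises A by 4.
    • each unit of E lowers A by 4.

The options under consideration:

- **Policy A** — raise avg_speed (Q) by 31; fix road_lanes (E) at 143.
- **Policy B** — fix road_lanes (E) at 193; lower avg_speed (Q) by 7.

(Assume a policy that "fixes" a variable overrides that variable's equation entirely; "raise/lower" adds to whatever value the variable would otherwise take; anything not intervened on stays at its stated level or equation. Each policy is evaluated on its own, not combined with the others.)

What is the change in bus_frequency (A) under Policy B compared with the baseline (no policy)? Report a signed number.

Baseline:
  T = 97
  Q = 111
  E = 202 − 5·97 + 6·111 = 383
  A = 150 − 4·97 + 4·111 − 4·383 = -1326
Policy B (E := 193, Q − 7):
  T = 97
  Q = 111 − 7 = 104
  E = 193
  A = 150 − 4·97 + 4·104 − 4·193 = -594
Change in A: -594 − (-1326) = 732

732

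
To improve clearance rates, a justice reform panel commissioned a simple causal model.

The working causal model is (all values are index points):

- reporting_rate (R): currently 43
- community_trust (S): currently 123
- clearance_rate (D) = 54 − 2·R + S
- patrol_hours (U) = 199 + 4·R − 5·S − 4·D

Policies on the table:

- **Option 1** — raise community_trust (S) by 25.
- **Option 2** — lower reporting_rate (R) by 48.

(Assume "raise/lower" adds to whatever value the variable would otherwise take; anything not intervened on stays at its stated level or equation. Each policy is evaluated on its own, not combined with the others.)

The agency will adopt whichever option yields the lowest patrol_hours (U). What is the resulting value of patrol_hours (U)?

Option 1 (S + 25):
  R = 43
  S = 123 + 25 = 148
  D = 54 − 2·43 + 148 = 116
  U = 199 + 4·43 − 5·148 − 4·116 = -833
Option 2 (R − 48):
  R = 43 − 48 = -5
  S = 123
  D = 54 − 2·(-5) + 123 = 187
  U = 199 + 4·(-5) − 5·123 − 4·187 = -1184
Comparing — Option 1: U=-833, Option 2: U=-1184. Lowest is -1184 (Option 2).

-1184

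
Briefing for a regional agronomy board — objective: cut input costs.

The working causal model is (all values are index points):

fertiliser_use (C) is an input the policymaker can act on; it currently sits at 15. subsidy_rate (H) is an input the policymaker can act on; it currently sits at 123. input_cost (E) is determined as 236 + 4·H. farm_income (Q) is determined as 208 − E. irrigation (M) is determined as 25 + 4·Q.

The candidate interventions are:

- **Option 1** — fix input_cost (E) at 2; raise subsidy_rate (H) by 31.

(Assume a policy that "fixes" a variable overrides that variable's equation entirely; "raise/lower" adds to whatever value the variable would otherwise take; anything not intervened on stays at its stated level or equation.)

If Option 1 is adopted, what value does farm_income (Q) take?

206

Option 1 (E := 2, H + 31):
  H = 123 + 31 = 154
  E = 2
  Q = 208 − 2 = 206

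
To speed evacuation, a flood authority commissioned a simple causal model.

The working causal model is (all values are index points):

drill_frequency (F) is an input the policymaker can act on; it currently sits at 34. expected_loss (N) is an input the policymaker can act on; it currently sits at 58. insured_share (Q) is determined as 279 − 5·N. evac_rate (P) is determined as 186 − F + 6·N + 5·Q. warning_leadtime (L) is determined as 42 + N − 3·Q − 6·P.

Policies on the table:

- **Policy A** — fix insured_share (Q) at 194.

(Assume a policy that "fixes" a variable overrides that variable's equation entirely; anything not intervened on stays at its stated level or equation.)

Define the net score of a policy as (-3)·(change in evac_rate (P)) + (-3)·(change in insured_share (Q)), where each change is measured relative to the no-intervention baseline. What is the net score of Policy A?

Baseline:
  F = 34
  N = 58
  Q = 279 − 5·58 = -11
  P = 186 − 34 + 6·58 + 5·(-11) = 445
Policy A (Q := 194):
  F = 34
  N = 58
  Q = 194
  P = 186 − 34 + 6·58 + 5·194 = 1470
ΔP = 1470 − 445 = 1025; ΔQ = 194 − (-11) = 205
Score = (-3)·1025 + (-3)·205 = -3690

-3690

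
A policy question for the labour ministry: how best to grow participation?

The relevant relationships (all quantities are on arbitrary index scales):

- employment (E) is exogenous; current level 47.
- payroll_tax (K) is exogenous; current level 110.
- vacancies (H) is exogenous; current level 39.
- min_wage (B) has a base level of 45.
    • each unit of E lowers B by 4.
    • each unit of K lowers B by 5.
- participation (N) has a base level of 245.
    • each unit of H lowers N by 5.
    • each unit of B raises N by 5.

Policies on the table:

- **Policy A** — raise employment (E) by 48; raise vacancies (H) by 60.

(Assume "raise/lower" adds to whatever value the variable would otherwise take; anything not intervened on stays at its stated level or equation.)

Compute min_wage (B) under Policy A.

Policy A (E + 48, H + 60):
  E = 47 + 48 = 95
  K = 110
  B = 45 − 4·95 − 5·110 = -885

-885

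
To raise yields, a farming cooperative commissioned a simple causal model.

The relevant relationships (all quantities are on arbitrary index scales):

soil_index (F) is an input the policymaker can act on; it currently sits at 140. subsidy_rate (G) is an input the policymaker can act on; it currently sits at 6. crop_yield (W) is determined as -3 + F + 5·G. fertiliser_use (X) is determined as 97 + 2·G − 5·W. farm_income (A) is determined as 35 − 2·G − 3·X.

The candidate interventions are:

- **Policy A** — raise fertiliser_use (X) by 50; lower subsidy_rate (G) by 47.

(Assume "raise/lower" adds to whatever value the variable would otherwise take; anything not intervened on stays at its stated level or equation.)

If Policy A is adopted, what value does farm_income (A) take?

-1098

Policy A (X + 50, G − 47):
  F = 140
  G = 6 − 47 = -41
  W = -3 + 140 + 5·(-41) = -68
  X = 97 + 2·(-41) − 5·(-68) (+50 from intervention) = 405
  A = 35 − 2·(-41) − 3·405 = -1098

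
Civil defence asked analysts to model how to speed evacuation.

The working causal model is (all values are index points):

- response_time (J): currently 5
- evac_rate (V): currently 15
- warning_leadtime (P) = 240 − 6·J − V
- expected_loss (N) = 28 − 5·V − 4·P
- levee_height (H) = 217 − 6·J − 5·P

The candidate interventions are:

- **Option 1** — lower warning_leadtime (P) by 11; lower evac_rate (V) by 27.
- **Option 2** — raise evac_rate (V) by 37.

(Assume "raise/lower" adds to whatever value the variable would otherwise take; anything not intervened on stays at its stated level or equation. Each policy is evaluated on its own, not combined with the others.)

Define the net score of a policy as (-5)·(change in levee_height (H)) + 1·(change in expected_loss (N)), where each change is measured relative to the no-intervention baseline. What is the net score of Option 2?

Baseline:
  J = 5
  V = 15
  P = 240 − 6·5 − 15 = 195
  N = 28 − 5·15 − 4·195 = -827
  H = 217 − 6·5 − 5·195 = -788
Option 2 (V + 37):
  J = 5
  V = 15 + 37 = 52
  P = 240 − 6·5 − 52 = 158
  N = 28 − 5·52 − 4·158 = -864
  H = 217 − 6·5 − 5·158 = -603
ΔH = -603 − (-788) = 185; ΔN = -864 − (-827) = -37
Score = (-5)·185 + 1·(-37) = -962

-962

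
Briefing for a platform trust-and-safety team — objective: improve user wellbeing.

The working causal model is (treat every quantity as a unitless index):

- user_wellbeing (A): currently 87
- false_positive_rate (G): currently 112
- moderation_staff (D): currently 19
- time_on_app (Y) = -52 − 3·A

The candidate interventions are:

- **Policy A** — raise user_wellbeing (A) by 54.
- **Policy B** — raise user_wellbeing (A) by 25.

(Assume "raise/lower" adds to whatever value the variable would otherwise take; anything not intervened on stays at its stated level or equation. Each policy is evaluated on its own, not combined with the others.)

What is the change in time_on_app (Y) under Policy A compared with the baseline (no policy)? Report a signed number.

-162

Baseline:
  A = 87
  Y = -52 − 3·87 = -313
Policy A (A + 54):
  A = 87 + 54 = 141
  Y = -52 − 3·141 = -475
Change in Y: -475 − (-313) = -162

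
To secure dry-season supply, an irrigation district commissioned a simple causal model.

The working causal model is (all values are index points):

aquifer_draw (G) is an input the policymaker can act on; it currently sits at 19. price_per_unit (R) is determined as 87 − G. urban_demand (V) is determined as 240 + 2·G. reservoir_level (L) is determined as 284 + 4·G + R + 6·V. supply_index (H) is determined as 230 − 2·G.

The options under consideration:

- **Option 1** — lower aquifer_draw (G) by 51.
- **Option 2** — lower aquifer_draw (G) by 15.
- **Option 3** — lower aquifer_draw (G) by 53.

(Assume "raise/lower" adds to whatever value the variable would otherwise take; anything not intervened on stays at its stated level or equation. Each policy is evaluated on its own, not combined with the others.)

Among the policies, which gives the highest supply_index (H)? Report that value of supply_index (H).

298

Option 1 (G − 51):
  G = 19 − 51 = -32
  H = 230 − 2·(-32) = 294
Option 2 (G − 15):
  G = 19 − 15 = 4
  H = 230 − 2·4 = 222
Option 3 (G − 53):
  G = 19 − 53 = -34
  H = 230 − 2·(-34) = 298
Comparing — Option 1: H=294, Option 2: H=222, Option 3: H=298. Highest is 298 (Option 3).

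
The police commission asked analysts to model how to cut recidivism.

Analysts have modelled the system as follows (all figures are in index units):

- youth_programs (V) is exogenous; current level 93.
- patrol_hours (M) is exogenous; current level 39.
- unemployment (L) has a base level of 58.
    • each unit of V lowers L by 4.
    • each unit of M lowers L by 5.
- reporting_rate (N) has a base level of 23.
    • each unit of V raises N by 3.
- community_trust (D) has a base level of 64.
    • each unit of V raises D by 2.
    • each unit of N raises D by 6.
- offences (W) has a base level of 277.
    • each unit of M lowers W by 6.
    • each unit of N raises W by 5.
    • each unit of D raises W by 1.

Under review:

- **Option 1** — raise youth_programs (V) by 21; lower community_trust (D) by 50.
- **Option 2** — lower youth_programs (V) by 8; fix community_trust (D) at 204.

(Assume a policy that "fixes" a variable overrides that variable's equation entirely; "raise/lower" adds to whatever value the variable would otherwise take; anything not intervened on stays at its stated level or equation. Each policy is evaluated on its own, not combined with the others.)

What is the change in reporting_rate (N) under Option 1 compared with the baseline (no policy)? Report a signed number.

63

Baseline:
  V = 93
  N = 23 + 3·93 = 302
Option 1 (V + 21, D − 50):
  V = 93 + 21 = 114
  N = 23 + 3·114 = 365
Change in N: 365 − 302 = 63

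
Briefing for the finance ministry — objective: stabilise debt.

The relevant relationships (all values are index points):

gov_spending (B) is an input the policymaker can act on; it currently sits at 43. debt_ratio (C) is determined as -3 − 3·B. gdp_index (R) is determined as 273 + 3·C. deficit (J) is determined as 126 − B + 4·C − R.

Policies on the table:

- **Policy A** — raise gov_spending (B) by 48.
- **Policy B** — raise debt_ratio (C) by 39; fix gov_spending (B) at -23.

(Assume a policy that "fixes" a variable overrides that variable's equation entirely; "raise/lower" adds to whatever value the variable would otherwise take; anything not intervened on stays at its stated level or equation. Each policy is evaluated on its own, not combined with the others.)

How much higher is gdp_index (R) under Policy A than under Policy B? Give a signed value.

Policy A (B + 48):
  B = 43 + 48 = 91
  C = -3 − 3·91 = -276
  R = 273 + 3·(-276) = -555
Policy B (C + 39, B := -23):
  B = -23
  C = -3 − 3·(-23) (+39 from intervention) = 105
  R = 273 + 3·105 = 588
R: -555 − 588 = -1143

-1143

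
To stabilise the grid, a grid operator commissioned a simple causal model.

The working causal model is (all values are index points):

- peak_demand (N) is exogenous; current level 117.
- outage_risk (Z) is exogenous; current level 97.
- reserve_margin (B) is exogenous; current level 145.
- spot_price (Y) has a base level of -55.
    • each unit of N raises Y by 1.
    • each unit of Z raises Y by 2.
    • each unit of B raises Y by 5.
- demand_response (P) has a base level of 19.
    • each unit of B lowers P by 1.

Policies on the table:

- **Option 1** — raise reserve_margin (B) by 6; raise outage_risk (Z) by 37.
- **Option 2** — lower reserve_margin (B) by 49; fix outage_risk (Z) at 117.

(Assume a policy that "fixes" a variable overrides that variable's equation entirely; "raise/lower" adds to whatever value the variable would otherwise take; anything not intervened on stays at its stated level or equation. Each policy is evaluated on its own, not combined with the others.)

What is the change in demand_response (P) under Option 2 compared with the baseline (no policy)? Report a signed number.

49

Baseline:
  B = 145
  P = 19 − 145 = -126
Option 2 (B − 49, Z := 117):
  B = 145 − 49 = 96
  P = 19 − 96 = -77
Change in P: -77 − (-126) = 49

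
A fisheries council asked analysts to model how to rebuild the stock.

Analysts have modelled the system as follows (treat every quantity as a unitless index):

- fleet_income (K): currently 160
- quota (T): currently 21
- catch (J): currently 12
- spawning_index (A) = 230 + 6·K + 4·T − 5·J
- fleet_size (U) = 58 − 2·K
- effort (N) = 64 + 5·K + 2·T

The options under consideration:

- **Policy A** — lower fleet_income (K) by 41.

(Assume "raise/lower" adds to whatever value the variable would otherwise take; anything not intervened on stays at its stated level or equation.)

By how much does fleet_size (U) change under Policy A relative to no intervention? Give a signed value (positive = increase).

82

Baseline:
  K = 160
  U = 58 − 2·160 = -262
Policy A (K − 41):
  K = 160 − 41 = 119
  U = 58 − 2·119 = -180
Change in U: -180 − (-262) = 82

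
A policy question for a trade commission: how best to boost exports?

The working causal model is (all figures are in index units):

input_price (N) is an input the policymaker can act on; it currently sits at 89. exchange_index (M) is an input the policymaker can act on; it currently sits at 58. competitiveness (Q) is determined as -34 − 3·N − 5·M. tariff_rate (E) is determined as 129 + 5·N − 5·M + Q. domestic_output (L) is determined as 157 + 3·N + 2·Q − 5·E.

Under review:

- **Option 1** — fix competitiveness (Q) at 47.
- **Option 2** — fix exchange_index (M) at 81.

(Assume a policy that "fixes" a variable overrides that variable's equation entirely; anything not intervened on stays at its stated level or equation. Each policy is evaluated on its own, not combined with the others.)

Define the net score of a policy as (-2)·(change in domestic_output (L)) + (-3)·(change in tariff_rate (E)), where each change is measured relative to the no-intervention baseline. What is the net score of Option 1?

Baseline:
  N = 89
  M = 58
  Q = -34 − 3·89 − 5·58 = -591
  E = 129 + 5·89 − 5·58 + (-591) = -307
  L = 157 + 3·89 + 2·(-591) − 5·(-307) = 777
Option 1 (Q := 47):
  N = 89
  M = 58
  Q = 47
  E = 129 + 5·89 − 5·58 + 47 = 331
  L = 157 + 3·89 + 2·47 − 5·331 = -1137
ΔL = -1137 − 777 = -1914; ΔE = 331 − (-307) = 638
Score = (-2)·(-1914) + (-3)·638 = 1914

1914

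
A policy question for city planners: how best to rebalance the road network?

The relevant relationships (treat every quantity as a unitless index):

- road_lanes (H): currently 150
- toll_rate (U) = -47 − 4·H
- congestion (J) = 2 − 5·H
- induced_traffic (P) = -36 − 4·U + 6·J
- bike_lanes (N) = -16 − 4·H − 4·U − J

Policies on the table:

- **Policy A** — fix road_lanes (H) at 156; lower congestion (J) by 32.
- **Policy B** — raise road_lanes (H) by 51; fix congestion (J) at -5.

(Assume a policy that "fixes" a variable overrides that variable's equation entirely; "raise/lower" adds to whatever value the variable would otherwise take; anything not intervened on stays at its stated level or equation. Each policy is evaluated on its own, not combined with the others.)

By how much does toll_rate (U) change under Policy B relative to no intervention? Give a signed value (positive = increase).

Baseline:
  H = 150
  U = -47 − 4·150 = -647
Policy B (H + 51, J := -5):
  H = 150 + 51 = 201
  U = -47 − 4·201 = -851
Change in U: -851 − (-647) = -204

-204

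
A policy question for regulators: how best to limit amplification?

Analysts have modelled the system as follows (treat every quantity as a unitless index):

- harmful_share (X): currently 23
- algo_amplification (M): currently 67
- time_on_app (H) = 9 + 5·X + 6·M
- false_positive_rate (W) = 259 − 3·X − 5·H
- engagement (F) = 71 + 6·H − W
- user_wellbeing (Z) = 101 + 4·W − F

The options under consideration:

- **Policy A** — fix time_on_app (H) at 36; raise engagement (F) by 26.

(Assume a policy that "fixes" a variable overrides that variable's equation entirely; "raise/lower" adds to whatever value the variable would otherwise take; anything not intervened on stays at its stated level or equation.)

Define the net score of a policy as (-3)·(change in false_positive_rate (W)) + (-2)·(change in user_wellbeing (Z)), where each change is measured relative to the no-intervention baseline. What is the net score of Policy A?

-37678

Baseline:
  X = 23
  M = 67
  H = 9 + 5·23 + 6·67 = 526
  W = 259 − 3·23 − 5·526 = -2440
  F = 71 + 6·526 − (-2440) = 5667
  Z = 101 + 4·(-2440) − 5667 = -15326
Policy A (H := 36, F + 26):
  X = 23
  M = 67
  H = 36
  W = 259 − 3·23 − 5·36 = 10
  F = 71 + 6·36 − 10 (+26 from intervention) = 303
  Z = 101 + 4·10 − 303 = -162
ΔW = 10 − (-2440) = 2450; ΔZ = -162 − (-15326) = 15164
Score = (-3)·2450 + (-2)·15164 = -37678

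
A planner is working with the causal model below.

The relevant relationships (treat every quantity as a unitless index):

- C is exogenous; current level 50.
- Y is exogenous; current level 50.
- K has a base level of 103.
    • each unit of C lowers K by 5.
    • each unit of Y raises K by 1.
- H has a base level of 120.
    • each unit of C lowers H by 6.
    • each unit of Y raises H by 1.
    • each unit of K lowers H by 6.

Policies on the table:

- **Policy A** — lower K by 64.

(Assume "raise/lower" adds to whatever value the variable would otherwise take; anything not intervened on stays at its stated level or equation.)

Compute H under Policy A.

836

Policy A (K − 64):
  C = 50
  Y = 50
  K = 103 − 5·50 + 50 (−64 from intervention) = -161
  H = 120 − 6·50 + 50 − 6·(-161) = 836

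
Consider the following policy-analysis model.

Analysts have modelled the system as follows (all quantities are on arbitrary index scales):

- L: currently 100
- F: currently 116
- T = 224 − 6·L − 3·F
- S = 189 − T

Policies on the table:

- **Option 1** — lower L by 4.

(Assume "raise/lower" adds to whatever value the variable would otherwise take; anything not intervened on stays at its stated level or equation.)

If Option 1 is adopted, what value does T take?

Option 1 (L − 4):
  L = 100 − 4 = 96
  F = 116
  T = 224 − 6·96 − 3·116 = -700

-700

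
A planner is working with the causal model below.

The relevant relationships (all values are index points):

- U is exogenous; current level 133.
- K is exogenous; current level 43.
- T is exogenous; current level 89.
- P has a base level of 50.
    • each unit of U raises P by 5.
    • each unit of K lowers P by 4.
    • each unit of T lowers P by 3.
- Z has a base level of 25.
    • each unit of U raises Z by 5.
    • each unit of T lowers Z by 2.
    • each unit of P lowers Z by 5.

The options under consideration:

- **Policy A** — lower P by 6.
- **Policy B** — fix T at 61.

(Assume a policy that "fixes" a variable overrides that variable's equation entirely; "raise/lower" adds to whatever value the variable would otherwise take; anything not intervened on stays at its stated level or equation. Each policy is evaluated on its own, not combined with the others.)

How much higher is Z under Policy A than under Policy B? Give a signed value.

Policy A (P − 6):
  U = 133
  K = 43
  T = 89
  P = 50 + 5·133 − 4·43 − 3·89 (−6 from intervention) = 270
  Z = 25 + 5·133 − 2·89 − 5·270 = -838
Policy B (T := 61):
  U = 133
  K = 43
  T = 61
  P = 50 + 5·133 − 4·43 − 3·61 = 360
  Z = 25 + 5·133 − 2·61 − 5·360 = -1232
Z: -838 − (-1232) = 394

394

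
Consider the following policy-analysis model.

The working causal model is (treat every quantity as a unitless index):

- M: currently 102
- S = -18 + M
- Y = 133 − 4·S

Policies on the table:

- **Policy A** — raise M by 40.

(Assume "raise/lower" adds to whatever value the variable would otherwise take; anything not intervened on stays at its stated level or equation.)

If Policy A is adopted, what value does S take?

Policy A (M + 40):
  M = 102 + 40 = 142
  S = -18 + 142 = 124

124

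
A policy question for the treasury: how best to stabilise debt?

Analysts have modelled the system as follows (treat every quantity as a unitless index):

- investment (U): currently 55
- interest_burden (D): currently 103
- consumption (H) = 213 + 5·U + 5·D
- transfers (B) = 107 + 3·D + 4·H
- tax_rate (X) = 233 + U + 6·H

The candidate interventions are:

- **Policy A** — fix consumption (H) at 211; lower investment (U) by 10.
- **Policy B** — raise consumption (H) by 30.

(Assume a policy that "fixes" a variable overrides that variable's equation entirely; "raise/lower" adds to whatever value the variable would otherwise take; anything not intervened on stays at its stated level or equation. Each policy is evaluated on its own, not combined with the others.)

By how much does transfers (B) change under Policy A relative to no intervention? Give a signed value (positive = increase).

Baseline:
  U = 55
  D = 103
  H = 213 + 5·55 + 5·103 = 1003
  B = 107 + 3·103 + 4·1003 = 4428
Policy A (H := 211, U − 10):
  U = 55 − 10 = 45
  D = 103
  H = 211
  B = 107 + 3·103 + 4·211 = 1260
Change in B: 1260 − 4428 = -3168

-3168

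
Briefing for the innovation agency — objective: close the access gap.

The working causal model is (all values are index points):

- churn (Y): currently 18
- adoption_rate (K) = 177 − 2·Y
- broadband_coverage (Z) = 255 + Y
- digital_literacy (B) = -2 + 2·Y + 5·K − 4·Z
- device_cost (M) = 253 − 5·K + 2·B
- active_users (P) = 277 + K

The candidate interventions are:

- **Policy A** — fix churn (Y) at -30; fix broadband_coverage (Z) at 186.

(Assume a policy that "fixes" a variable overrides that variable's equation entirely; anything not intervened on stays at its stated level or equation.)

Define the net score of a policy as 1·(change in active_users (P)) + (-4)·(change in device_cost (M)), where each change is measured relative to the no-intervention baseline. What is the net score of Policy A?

Baseline:
  Y = 18
  K = 177 − 2·18 = 141
  Z = 255 + 18 = 273
  B = -2 + 2·18 + 5·141 − 4·273 = -353
  M = 253 − 5·141 + 2·(-353) = -1158
  P = 277 + 141 = 418
Policy A (Y := -30, Z := 186):
  Y = -30
  K = 177 − 2·(-30) = 237
  Z = 186
  B = -2 + 2·(-30) + 5·237 − 4·186 = 379
  M = 253 − 5·237 + 2·379 = -174
  P = 277 + 237 = 514
ΔP = 514 − 418 = 96; ΔM = -174 − (-1158) = 984
Score = 1·96 + (-4)·984 = -3840

-3840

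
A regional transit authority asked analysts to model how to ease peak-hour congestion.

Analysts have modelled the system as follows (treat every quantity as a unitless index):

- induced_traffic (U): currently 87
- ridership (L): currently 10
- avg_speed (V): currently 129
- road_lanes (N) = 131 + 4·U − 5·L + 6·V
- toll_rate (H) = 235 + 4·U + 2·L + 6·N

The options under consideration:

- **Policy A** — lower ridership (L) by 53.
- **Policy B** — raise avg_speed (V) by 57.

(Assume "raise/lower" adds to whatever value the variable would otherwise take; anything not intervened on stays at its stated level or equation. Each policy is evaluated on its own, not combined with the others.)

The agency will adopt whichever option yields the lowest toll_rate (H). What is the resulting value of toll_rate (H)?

9305

Policy A (L − 53):
  U = 87
  L = 10 − 53 = -43
  V = 129
  N = 131 + 4·87 − 5·(-43) + 6·129 = 1468
  H = 235 + 4·87 + 2·(-43) + 6·1468 = 9305
Policy B (V + 57):
  U = 87
  L = 10
  V = 129 + 57 = 186
  N = 131 + 4·87 − 5·10 + 6·186 = 1545
  H = 235 + 4·87 + 2·10 + 6·1545 = 9873
Comparing — Policy A: H=9305, Policy B: H=9873. Lowest is 9305 (Policy A).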